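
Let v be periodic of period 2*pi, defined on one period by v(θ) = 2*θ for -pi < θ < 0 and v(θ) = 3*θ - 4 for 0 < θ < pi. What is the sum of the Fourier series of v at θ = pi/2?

v is continuous at θ = pi/2 with value -4 + 3*pi/2, so the series converges to -4 + 3*pi/2 there.

-4 + 3*pi/2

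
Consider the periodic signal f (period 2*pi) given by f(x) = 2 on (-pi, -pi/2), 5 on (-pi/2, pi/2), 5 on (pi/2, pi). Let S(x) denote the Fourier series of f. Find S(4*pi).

x = 4*pi differs from x = 0 by 2 full period(s), and the series is 2*pi-periodic.
f is continuous at x = 0 with value 5, so the series converges to 5 there.

5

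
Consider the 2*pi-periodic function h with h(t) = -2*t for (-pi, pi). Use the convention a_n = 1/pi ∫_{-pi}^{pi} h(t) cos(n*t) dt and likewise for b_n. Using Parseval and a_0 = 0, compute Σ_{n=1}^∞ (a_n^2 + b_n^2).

8*pi**2/3

Parseval: a_0^2/2 + Σ_{n≥1} (a_n^2+b_n^2) = 1/pi ∫_{-pi}^{pi} h(t)^2 dt = 8*pi**2/3.
Subtract a_0^2/2 = 0: Σ (a_n^2+b_n^2) = 8*pi**2/3.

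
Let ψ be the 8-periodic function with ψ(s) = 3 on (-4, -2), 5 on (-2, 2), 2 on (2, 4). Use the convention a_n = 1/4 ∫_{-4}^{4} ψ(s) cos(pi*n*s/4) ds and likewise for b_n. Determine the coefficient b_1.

-1/pi

b_1 = 1/4 ∫_{-4}^{4} ψ(s) sin(pi*s/4) ds.
Split the integral at the breakpoints.
Directly, an antiderivative of (3) sin(pi*s/4) is -12*cos(pi*s/4)/pi; evaluating from -4 to -2: ∫_{-4}^{-2} (3) sin(pi*s/4) ds = (0) - (12/pi) = -12/pi.
Directly, an antiderivative of (5) sin(pi*s/4) is -20*cos(pi*s/4)/pi; evaluating from -2 to 2: ∫_{-2}^{2} (5) sin(pi*s/4) ds = (0) - (0) = 0.
Directly, an antiderivative of (2) sin(pi*s/4) is -8*cos(pi*s/4)/pi; evaluating from 2 to 4: ∫_{2}^{4} (2) sin(pi*s/4) ds = (8/pi) - (0) = 8/pi.
Summing the pieces and multiplying by (1/4) gives b_1 = -1/pi.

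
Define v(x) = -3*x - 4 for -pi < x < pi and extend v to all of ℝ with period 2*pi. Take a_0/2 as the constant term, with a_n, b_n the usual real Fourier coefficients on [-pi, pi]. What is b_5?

-6/5

b_5 = 1/pi ∫_{-pi}^{pi} v(x) sin(5*x) dx.
Integrating by parts (boundary term plus one more integral), an antiderivative of (-3*x - 4) sin(5*x) is 3*x*cos(5*x)/5 - 3*sin(5*x)/25 + 4*cos(5*x)/5; evaluating from -pi to pi: ∫_{-pi}^{pi} (-3*x - 4) sin(5*x) dx = (-3*pi/5 - 4/5) - (-4/5 + 3*pi/5) = -6*pi/5.
Hence b_5 = (1/pi)·(-6*pi/5) = -6/5.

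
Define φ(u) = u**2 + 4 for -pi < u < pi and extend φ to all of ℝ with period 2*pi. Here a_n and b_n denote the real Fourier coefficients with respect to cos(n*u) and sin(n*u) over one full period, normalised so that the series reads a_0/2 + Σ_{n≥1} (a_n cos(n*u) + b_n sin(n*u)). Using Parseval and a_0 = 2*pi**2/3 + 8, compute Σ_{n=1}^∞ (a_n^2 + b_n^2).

Parseval: a_0^2/2 + Σ_{n≥1} (a_n^2+b_n^2) = 1/pi ∫_{-pi}^{pi} φ(u)^2 du = 32 + 2*pi**4/5 + 16*pi**2/3.
Subtract a_0^2/2 = 2*(pi**2 + 12)**2/9: Σ (a_n^2+b_n^2) = 8*pi**4/45.

8*pi**4/45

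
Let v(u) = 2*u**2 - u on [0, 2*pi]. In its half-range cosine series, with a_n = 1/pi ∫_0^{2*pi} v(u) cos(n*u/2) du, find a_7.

a_7 = 1/pi ∫_0^{2*pi} (2*u**2 - u) cos(7*u/2) du.
Integrating by parts twice (tabular method), an antiderivative of (2*u**2 - u) cos(7*u/2) is 4*u**2*sin(7*u/2)/7 - 2*u*sin(7*u/2)/7 + 16*u*cos(7*u/2)/49 - 32*sin(7*u/2)/343 - 4*cos(7*u/2)/49; evaluating from 0 to 2*pi: ∫_{0}^{2*pi} (2*u**2 - u) cos(7*u/2) du = (4/49 - 32*pi/49) - (-4/49) = 8/49 - 32*pi/49.
Hence a_7 = (1/pi)·(8/49 - 32*pi/49) = 8*(1 - 4*pi)/(49*pi).

8*(1 - 4*pi)/(49*pi)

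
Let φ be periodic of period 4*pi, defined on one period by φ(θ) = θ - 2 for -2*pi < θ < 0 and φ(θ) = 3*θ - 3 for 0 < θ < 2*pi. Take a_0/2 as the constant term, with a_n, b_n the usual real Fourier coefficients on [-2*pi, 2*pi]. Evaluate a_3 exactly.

a_3 = (1/(2*pi)) ∫_{-2*pi}^{2*pi} φ(θ) cos(3*θ/2) dθ.
Split the integral at the breakpoints.
Integrating by parts (boundary term plus one more integral), an antiderivative of (θ - 2) cos(3*θ/2) is 2*θ*sin(3*θ/2)/3 - 4*sin(3*θ/2)/3 + 4*cos(3*θ/2)/9; evaluating from -2*pi to 0: ∫_{-2*pi}^{0} (θ - 2) cos(3*θ/2) dθ = (4/9) - (-4/9) = 8/9.
Integrating by parts (boundary term plus one more integral), an antiderivative of (3*θ - 3) cos(3*θ/2) is 2*θ*sin(3*θ/2) - 2*sin(3*θ/2) + 4*cos(3*θ/2)/3; evaluating from 0 to 2*pi: ∫_{0}^{2*pi} (3*θ - 3) cos(3*θ/2) dθ = (-4/3) - (4/3) = -8/3.
Summing the pieces and multiplying by (1/(2*pi)) gives a_3 = -8/(9*pi).

-8/(9*pi)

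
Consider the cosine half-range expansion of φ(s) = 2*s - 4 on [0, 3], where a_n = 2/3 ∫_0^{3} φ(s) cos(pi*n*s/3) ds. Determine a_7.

a_7 = 2/3 ∫_0^{3} (2*s - 4) cos(7*pi*s/3) ds.
Integrating by parts (boundary term plus one more integral), an antiderivative of (2*s - 4) cos(7*pi*s/3) is 6*s*sin(7*pi*s/3)/(7*pi) - 12*sin(7*pi*s/3)/(7*pi) + 18*cos(7*pi*s/3)/(49*pi**2); evaluating from 0 to 3: ∫_{0}^{3} (2*s - 4) cos(7*pi*s/3) ds = (-18/(49*pi**2)) - (18/(49*pi**2)) = -36/(49*pi**2).
Hence a_7 = (2/3)·(-36/(49*pi**2)) = -24/(49*pi**2).

-24/(49*pi**2)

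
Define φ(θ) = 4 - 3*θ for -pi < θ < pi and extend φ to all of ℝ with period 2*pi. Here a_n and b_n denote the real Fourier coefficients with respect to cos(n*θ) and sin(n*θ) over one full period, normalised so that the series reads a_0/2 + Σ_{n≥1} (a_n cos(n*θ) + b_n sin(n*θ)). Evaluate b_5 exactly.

-6/5

b_5 = 1/pi ∫_{-pi}^{pi} φ(θ) sin(5*θ) dθ.
Integrating by parts (boundary term plus one more integral), an antiderivative of (4 - 3*θ) sin(5*θ) is 3*θ*cos(5*θ)/5 - 3*sin(5*θ)/25 - 4*cos(5*θ)/5; evaluating from -pi to pi: ∫_{-pi}^{pi} (4 - 3*θ) sin(5*θ) dθ = (4/5 - 3*pi/5) - (4/5 + 3*pi/5) = -6*pi/5.
Hence b_5 = (1/pi)·(-6*pi/5) = -6/5.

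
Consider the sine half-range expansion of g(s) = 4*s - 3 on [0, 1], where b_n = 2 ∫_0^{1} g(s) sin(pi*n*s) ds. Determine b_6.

b_6 = 2 ∫_0^{1} (4*s - 3) sin(6*pi*s) ds.
Integrating by parts (boundary term plus one more integral), an antiderivative of (4*s - 3) sin(6*pi*s) is -2*s*cos(6*pi*s)/(3*pi) + sin(6*pi*s)/(9*pi**2) + cos(6*pi*s)/(2*pi); evaluating from 0 to 1: ∫_{0}^{1} (4*s - 3) sin(6*pi*s) ds = (-1/(6*pi)) - (1/(2*pi)) = -2/(3*pi).
Hence b_6 = 2·(-2/(3*pi)) = -4/(3*pi).

-4/(3*pi)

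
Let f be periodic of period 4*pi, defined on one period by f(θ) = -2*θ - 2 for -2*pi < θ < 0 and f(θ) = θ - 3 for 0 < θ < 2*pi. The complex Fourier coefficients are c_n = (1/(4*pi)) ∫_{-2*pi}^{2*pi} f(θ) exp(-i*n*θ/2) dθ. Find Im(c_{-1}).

(-pi - 1)/pi

Since f is real-valued, Im(c_{-1}) = -(1/(4*pi)) ∫_{-2*pi}^{2*pi} f(θ) sin(-θ/2) dθ = b_{1}/2.
Split the integral at the breakpoints.
Integrating by parts (boundary term plus one more integral), an antiderivative of (-2*θ - 2) sin(-θ/2) is -4*θ*cos(θ/2) + 8*sin(θ/2) - 4*cos(θ/2); evaluating from -2*pi to 0: ∫_{-2*pi}^{0} (-2*θ - 2) sin(-θ/2) dθ = (-4) - (4 - 8*pi) = -8 + 8*pi.
Integrating by parts (boundary term plus one more integral), an antiderivative of (θ - 3) sin(-θ/2) is 2*θ*cos(θ/2) - 4*sin(θ/2) - 6*cos(θ/2); evaluating from 0 to 2*pi: ∫_{0}^{2*pi} (θ - 3) sin(-θ/2) dθ = (6 - 4*pi) - (-6) = 12 - 4*pi.
So ∫_{-2*pi}^{2*pi} f(θ) sin(-θ/2) dθ = 4 + 4*pi.
Hence Im(c_{-1}) = (-1/(4*pi))·(4 + 4*pi) = (-pi - 1)/pi.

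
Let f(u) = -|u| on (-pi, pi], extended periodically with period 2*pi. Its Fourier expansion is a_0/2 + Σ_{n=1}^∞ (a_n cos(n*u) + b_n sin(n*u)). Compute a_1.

a_1 = 1/pi ∫_{-pi}^{pi} f(u) cos(u) du.
f is even and cos(u) is even, so the integrand is even and a_1 = 2/pi ∫_0^{pi} f(u) cos(u) du.
Integrating by parts (boundary term plus one more integral), an antiderivative of (-u) cos(u) is -u*sin(u) - cos(u); evaluating from 0 to pi: ∫_{0}^{pi} (-u) cos(u) du = (1) - (-1) = 2.
Hence a_1 = (2/pi)·(2) = 4/pi.

4/pi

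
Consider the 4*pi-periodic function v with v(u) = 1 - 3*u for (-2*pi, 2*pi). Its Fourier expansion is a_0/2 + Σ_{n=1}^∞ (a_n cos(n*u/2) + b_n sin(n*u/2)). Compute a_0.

2

a_0 = (1/(2*pi)) ∫_{-2*pi}^{2*pi} v(u) du = (1/(2*pi)) · (4*pi) = 2.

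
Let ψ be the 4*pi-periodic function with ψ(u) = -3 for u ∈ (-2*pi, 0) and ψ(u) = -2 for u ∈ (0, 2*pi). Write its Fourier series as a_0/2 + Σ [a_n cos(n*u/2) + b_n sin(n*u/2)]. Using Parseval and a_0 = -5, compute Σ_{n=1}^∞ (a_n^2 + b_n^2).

1/2

Parseval: a_0^2/2 + Σ_{n≥1} (a_n^2+b_n^2) = (1/(2*pi)) ∫_{-2*pi}^{2*pi} ψ(u)^2 du = 13.
Subtract a_0^2/2 = 25/2: Σ (a_n^2+b_n^2) = 1/2.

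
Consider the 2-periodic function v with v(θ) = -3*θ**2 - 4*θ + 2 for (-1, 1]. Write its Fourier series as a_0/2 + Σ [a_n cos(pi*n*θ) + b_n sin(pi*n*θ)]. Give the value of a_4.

-3/(4*pi**2)

a_4 = ∫_{-1}^{1} v(θ) cos(4*pi*θ) dθ.
Integrating by parts twice (tabular method), an antiderivative of (-3*θ**2 - 4*θ + 2) cos(4*pi*θ) is -3*θ**2*sin(4*pi*θ)/(4*pi) - θ*sin(4*pi*θ)/pi - 3*θ*cos(4*pi*θ)/(8*pi**2) + 3*sin(4*pi*θ)/(32*pi**3) + sin(4*pi*θ)/(2*pi) - cos(4*pi*θ)/(4*pi**2); evaluating from -1 to 1: ∫_{-1}^{1} (-3*θ**2 - 4*θ + 2) cos(4*pi*θ) dθ = (-5/(8*pi**2)) - (1/(8*pi**2)) = -3/(4*pi**2).
Hence a_4 = -3/(4*pi**2).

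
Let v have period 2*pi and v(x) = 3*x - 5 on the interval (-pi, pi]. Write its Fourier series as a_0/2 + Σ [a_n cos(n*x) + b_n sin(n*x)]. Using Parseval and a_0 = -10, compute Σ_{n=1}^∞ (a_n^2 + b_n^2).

6*pi**2

Parseval: a_0^2/2 + Σ_{n≥1} (a_n^2+b_n^2) = 1/pi ∫_{-pi}^{pi} v(x)^2 dx = 50 + 6*pi**2.
Subtract a_0^2/2 = 50: Σ (a_n^2+b_n^2) = 6*pi**2.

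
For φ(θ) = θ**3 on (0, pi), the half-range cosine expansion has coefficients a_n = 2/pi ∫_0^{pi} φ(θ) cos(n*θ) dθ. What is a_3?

a_3 = 2/pi ∫_0^{pi} (θ**3) cos(3*θ) dθ.
Integrating by parts three times (tabular method), an antiderivative of (θ**3) cos(3*θ) is θ**3*sin(3*θ)/3 + θ**2*cos(3*θ)/3 - 2*θ*sin(3*θ)/9 - 2*cos(3*θ)/27; evaluating from 0 to pi: ∫_{0}^{pi} (θ**3) cos(3*θ) dθ = (2/27 - pi**2/3) - (-2/27) = 4/27 - pi**2/3.
Hence a_3 = (2/pi)·(4/27 - pi**2/3) = 2*(4 - 9*pi**2)/(27*pi).

2*(4 - 9*pi**2)/(27*pi)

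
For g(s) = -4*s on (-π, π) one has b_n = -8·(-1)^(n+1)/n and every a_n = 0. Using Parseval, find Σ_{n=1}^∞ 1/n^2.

Parseval: Σ b_n^2 = (1/π) ∫_{-π}^{π} g(s)^2 ds = 32*pi**2/3.
Σ b_n^2 = Σ 64/n^2, so Σ 1/n^2 = (32*pi**2/3)/64 = pi**2/6.

pi**2/6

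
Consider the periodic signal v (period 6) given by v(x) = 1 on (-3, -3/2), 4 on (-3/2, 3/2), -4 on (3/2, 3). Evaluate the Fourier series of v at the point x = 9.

x = 9 differs from x = -3 by 2 full period(s), and the series is 6-periodic.
At x = -3 the one-sided limits are v(-3^-) = -4 and v(-3^+) = 1.
By Dirichlet's theorem the series converges to their average, [(-4) + (1)]/2 = -3/2.

-3/2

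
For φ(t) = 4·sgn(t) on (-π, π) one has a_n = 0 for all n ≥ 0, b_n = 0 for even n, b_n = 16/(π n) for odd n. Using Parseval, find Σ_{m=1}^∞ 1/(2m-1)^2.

pi**2/8

Parseval: Σ b_n^2 = (1/π) ∫_{-π}^{π} φ(t)^2 dt = 32.
Only odd n contribute, with b_n^2 = 256/(π^2 n^2), so Σ_{m≥1} 1/(2m-1)^2 = π^2·(32)/256 = pi**2/8.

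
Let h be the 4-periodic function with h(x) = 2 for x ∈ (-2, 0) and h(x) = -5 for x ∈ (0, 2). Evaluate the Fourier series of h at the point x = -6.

-3/2

x = -6 differs from x = -2 by -1 full period(s), and the series is 4-periodic.
At x = -2 the one-sided limits are h(-2^-) = -5 and h(-2^+) = 2.
By Dirichlet's theorem the series converges to their average, [(-5) + (2)]/2 = -3/2.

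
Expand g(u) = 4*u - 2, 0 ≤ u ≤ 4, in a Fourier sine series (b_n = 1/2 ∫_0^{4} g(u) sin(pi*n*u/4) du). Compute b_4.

b_4 = 1/2 ∫_0^{4} (4*u - 2) sin(pi*u) du.
Integrating by parts (boundary term plus one more integral), an antiderivative of (4*u - 2) sin(pi*u) is -4*u*cos(pi*u)/pi + 4*sin(pi*u)/pi**2 + 2*cos(pi*u)/pi; evaluating from 0 to 4: ∫_{0}^{4} (4*u - 2) sin(pi*u) du = (-14/pi) - (2/pi) = -16/pi.
Hence b_4 = (1/2)·(-16/pi) = -8/pi.

-8/pi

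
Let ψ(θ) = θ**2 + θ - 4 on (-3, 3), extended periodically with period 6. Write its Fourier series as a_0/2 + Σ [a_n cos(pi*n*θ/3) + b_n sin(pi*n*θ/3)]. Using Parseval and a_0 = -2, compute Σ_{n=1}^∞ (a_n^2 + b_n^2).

102/5

Parseval: a_0^2/2 + Σ_{n≥1} (a_n^2+b_n^2) = 1/3 ∫_{-3}^{3} ψ(θ)^2 dθ = 112/5.
Subtract a_0^2/2 = 2: Σ (a_n^2+b_n^2) = 102/5.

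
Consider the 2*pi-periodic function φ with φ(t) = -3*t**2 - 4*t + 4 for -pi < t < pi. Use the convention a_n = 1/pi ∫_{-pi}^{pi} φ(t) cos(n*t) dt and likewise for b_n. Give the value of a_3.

4/3

a_3 = 1/pi ∫_{-pi}^{pi} φ(t) cos(3*t) dt.
Integrating by parts twice (tabular method), an antiderivative of (-3*t**2 - 4*t + 4) cos(3*t) is -t**2*sin(3*t) - 4*t*sin(3*t)/3 - 2*t*cos(3*t)/3 + 14*sin(3*t)/9 - 4*cos(3*t)/9; evaluating from -pi to pi: ∫_{-pi}^{pi} (-3*t**2 - 4*t + 4) cos(3*t) dt = (4/9 + 2*pi/3) - (4/9 - 2*pi/3) = 4*pi/3.
Hence a_3 = (1/pi)·(4*pi/3) = 4/3.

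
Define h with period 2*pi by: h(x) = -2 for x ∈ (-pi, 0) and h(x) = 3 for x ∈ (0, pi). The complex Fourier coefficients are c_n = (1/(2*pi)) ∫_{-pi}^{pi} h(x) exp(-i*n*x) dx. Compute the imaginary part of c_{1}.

-5/pi

Since h is real-valued, Im(c_{1}) = -(1/(2*pi)) ∫_{-pi}^{pi} h(x) sin(x) dx = -b_{1}/2.
Split the integral at the breakpoints.
Directly, an antiderivative of (-2) sin(x) is 2*cos(x); evaluating from -pi to 0: ∫_{-pi}^{0} (-2) sin(x) dx = (2) - (-2) = 4.
Directly, an antiderivative of (3) sin(x) is -3*cos(x); evaluating from 0 to pi: ∫_{0}^{pi} (3) sin(x) dx = (3) - (-3) = 6.
So ∫_{-pi}^{pi} h(x) sin(x) dx = 10.
Hence Im(c_{1}) = (-1/(2*pi))·(10) = -5/pi.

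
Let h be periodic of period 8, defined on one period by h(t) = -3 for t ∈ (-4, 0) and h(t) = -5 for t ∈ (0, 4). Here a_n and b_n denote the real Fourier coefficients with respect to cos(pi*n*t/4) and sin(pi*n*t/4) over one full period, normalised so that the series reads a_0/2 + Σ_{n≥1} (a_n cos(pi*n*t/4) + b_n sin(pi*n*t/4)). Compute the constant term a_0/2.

-4

a_0 = 1/4 ∫_{-4}^{4} h(t) dt = 1/4 · (-32) = -8.
So the constant term a_0/2 = -4.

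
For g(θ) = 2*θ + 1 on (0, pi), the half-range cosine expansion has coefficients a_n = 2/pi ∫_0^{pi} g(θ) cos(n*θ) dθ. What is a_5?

-8/(25*pi)

a_5 = 2/pi ∫_0^{pi} (2*θ + 1) cos(5*θ) dθ.
Integrating by parts (boundary term plus one more integral), an antiderivative of (2*θ + 1) cos(5*θ) is 2*θ*sin(5*θ)/5 + sin(5*θ)/5 + 2*cos(5*θ)/25; evaluating from 0 to pi: ∫_{0}^{pi} (2*θ + 1) cos(5*θ) dθ = (-2/25) - (2/25) = -4/25.
Hence a_5 = (2/pi)·(-4/25) = -8/(25*pi).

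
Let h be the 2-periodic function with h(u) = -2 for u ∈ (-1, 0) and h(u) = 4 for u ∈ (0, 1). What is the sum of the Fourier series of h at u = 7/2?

u = 7/2 differs from u = -1/2 by 2 full period(s), and the series is 2-periodic.
h is continuous at u = -1/2 with value -2, so the series converges to -2 there.

-2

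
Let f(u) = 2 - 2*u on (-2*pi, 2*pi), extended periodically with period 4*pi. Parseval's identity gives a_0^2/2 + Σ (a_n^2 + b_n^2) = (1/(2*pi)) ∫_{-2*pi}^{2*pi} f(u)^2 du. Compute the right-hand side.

(1/(2*pi)) ∫_{-2*pi}^{2*pi} f(u)^2 du = (1/(2*pi)) · (16*pi + 64*pi**3/3) = 8 + 32*pi**2/3.

8 + 32*pi**2/3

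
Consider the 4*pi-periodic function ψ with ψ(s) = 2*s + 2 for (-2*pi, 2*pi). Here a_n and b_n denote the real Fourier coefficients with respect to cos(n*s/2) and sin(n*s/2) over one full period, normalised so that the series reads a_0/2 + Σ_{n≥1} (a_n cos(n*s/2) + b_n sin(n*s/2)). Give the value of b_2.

-4

b_2 = (1/(2*pi)) ∫_{-2*pi}^{2*pi} ψ(s) sin(s) ds.
Integrating by parts (boundary term plus one more integral), an antiderivative of (2*s + 2) sin(s) is -2*s*cos(s) + 2*sin(s) - 2*cos(s); evaluating from -2*pi to 2*pi: ∫_{-2*pi}^{2*pi} (2*s + 2) sin(s) ds = (-4*pi - 2) - (-2 + 4*pi) = -8*pi.
Hence b_2 = (1/(2*pi))·(-8*pi) = -4.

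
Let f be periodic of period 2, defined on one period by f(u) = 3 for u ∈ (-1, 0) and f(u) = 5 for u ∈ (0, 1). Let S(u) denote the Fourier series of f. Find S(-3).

4

u = -3 differs from u = 1 by -2 full period(s), and the series is 2-periodic.
At u = 1 the one-sided limits are f(1^-) = 5 and f(1^+) = 3.
By Dirichlet's theorem the series converges to their average, [(5) + (3)]/2 = 4.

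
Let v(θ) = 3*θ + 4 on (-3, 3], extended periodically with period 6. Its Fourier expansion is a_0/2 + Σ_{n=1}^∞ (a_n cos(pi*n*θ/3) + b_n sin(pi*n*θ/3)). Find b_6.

b_6 = 1/3 ∫_{-3}^{3} v(θ) sin(2*pi*θ) dθ.
Integrating by parts (boundary term plus one more integral), an antiderivative of (3*θ + 4) sin(2*pi*θ) is -3*θ*cos(2*pi*θ)/(2*pi) + 3*sin(2*pi*θ)/(4*pi**2) - 2*cos(2*pi*θ)/pi; evaluating from -3 to 3: ∫_{-3}^{3} (3*θ + 4) sin(2*pi*θ) dθ = (-13/(2*pi)) - (5/(2*pi)) = -9/pi.
Hence b_6 = (1/3)·(-9/pi) = -3/pi.

-3/pi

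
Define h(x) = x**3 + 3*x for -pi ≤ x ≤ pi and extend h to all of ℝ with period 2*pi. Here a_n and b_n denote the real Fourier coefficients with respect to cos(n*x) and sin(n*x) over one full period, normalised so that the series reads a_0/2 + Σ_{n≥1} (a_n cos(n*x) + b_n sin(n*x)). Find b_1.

-6 + 2*pi**2

b_1 = 1/pi ∫_{-pi}^{pi} h(x) sin(x) dx.
h is odd and sin(x) is odd, so the integrand is even and b_1 = 2/pi ∫_0^{pi} h(x) sin(x) dx.
Integrating by parts three times (tabular method), an antiderivative of (x**3 + 3*x) sin(x) is -x**3*cos(x) + 3*x**2*sin(x) + 3*x*cos(x) - 3*sin(x); evaluating from 0 to pi: ∫_{0}^{pi} (x**3 + 3*x) sin(x) dx = (pi*(-3 + pi**2)) - (0) = pi*(-3 + pi**2).
Hence b_1 = (2/pi)·(pi*(-3 + pi**2)) = -6 + 2*pi**2.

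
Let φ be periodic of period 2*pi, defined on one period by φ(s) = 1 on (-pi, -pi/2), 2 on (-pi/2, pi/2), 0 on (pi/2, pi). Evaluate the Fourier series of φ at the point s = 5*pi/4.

1

s = 5*pi/4 differs from s = -3*pi/4 by 1 full period(s), and the series is 2*pi-periodic.
φ is continuous at s = -3*pi/4 with value 1, so the series converges to 1 there.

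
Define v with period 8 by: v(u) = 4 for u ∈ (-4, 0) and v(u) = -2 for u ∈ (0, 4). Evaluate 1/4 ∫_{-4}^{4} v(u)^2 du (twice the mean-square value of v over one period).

1/4 ∫_{-4}^{4} v(u)^2 du = 1/4 · (80) = 20.

20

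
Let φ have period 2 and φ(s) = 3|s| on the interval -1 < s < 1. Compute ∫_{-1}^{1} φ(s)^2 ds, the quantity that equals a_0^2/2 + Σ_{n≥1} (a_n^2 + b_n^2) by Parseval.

6

∫_{-1}^{1} φ(s)^2 ds = 6.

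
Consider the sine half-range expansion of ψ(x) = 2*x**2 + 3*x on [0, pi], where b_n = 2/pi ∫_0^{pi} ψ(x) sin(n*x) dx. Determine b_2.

b_2 = 2/pi ∫_0^{pi} (2*x**2 + 3*x) sin(2*x) dx.
Integrating by parts twice (tabular method), an antiderivative of (2*x**2 + 3*x) sin(2*x) is -x**2*cos(2*x) + x*sin(2*x) - 3*x*cos(2*x)/2 + 3*sin(2*x)/4 + cos(2*x)/2; evaluating from 0 to pi: ∫_{0}^{pi} (2*x**2 + 3*x) sin(2*x) dx = (-pi**2 - 3*pi/2 + 1/2) - (1/2) = -pi*(3 + 2*pi)/2.
Hence b_2 = (2/pi)·(-pi*(3 + 2*pi)/2) = -2*pi - 3.

-2*pi - 3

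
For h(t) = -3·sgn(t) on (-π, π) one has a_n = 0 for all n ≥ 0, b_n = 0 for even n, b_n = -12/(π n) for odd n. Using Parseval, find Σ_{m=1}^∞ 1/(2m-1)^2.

Parseval: Σ b_n^2 = (1/π) ∫_{-π}^{π} h(t)^2 dt = 18.
Only odd n contribute, with b_n^2 = 144/(π^2 n^2), so Σ_{m≥1} 1/(2m-1)^2 = π^2·(18)/144 = pi**2/8.

pi**2/8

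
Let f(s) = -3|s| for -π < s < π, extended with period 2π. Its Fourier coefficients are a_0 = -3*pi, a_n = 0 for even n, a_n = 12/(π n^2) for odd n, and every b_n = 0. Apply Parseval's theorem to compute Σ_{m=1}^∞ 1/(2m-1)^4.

Parseval: a_0^2/2 + Σ a_n^2 = (1/π) ∫_{-π}^{π} f(s)^2 ds = 6*pi**2.
Subtract a_0^2/2 = 9*pi**2/2: Σ a_n^2 = 3*pi**2/2.
Only odd n contribute, with a_n^2 = 144/(π^2 n^4), so Σ_{m≥1} 1/(2m-1)^4 = π^2·(3*pi**2/2)/144 = pi**4/96.

pi**4/96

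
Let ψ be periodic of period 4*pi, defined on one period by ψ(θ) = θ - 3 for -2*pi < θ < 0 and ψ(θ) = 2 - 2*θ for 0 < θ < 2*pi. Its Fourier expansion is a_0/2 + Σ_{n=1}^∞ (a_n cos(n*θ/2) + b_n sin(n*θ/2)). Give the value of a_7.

12/(49*pi)

a_7 = (1/(2*pi)) ∫_{-2*pi}^{2*pi} ψ(θ) cos(7*θ/2) dθ.
Split the integral at the breakpoints.
Integrating by parts (boundary term plus one more integral), an antiderivative of (θ - 3) cos(7*θ/2) is 2*θ*sin(7*θ/2)/7 - 6*sin(7*θ/2)/7 + 4*cos(7*θ/2)/49; evaluating from -2*pi to 0: ∫_{-2*pi}^{0} (θ - 3) cos(7*θ/2) dθ = (4/49) - (-4/49) = 8/49.
Integrating by parts (boundary term plus one more integral), an antiderivative of (2 - 2*θ) cos(7*θ/2) is -4*θ*sin(7*θ/2)/7 + 4*sin(7*θ/2)/7 - 8*cos(7*θ/2)/49; evaluating from 0 to 2*pi: ∫_{0}^{2*pi} (2 - 2*θ) cos(7*θ/2) dθ = (8/49) - (-8/49) = 16/49.
Summing the pieces and multiplying by (1/(2*pi)) gives a_7 = 12/(49*pi).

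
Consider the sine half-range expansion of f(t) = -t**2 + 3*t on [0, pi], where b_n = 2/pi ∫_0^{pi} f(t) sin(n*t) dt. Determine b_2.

-3 + pi

b_2 = 2/pi ∫_0^{pi} (-t**2 + 3*t) sin(2*t) dt.
Integrating by parts twice (tabular method), an antiderivative of (-t**2 + 3*t) sin(2*t) is t**2*cos(2*t)/2 - t*sin(2*t)/2 - 3*t*cos(2*t)/2 + 3*sin(2*t)/4 - cos(2*t)/4; evaluating from 0 to pi: ∫_{0}^{pi} (-t**2 + 3*t) sin(2*t) dt = (-3*pi/2 - 1/4 + pi**2/2) - (-1/4) = pi*(-3 + pi)/2.
Hence b_2 = (2/pi)·(pi*(-3 + pi)/2) = -3 + pi.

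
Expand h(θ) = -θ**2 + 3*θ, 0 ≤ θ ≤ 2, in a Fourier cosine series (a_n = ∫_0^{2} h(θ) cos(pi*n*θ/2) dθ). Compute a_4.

a_4 = ∫_0^{2} (-θ**2 + 3*θ) cos(2*pi*θ) dθ.
Integrating by parts twice (tabular method), an antiderivative of (-θ**2 + 3*θ) cos(2*pi*θ) is -θ**2*sin(2*pi*θ)/(2*pi) + 3*θ*sin(2*pi*θ)/(2*pi) - θ*cos(2*pi*θ)/(2*pi**2) + sin(2*pi*θ)/(4*pi**3) + 3*cos(2*pi*θ)/(4*pi**2); evaluating from 0 to 2: ∫_{0}^{2} (-θ**2 + 3*θ) cos(2*pi*θ) dθ = (-1/(4*pi**2)) - (3/(4*pi**2)) = -1/pi**2.
Hence a_4 = -1/pi**2.

-1/pi**2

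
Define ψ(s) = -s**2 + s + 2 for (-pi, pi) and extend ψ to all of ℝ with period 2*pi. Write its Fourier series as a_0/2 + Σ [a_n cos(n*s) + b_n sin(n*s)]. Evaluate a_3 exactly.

a_3 = 1/pi ∫_{-pi}^{pi} ψ(s) cos(3*s) ds.
Integrating by parts twice (tabular method), an antiderivative of (-s**2 + s + 2) cos(3*s) is -s**2*sin(3*s)/3 + s*sin(3*s)/3 - 2*s*cos(3*s)/9 + 20*sin(3*s)/27 + cos(3*s)/9; evaluating from -pi to pi: ∫_{-pi}^{pi} (-s**2 + s + 2) cos(3*s) ds = (-1/9 + 2*pi/9) - (-2*pi/9 - 1/9) = 4*pi/9.
Hence a_3 = (1/pi)·(4*pi/9) = 4/9.

4/9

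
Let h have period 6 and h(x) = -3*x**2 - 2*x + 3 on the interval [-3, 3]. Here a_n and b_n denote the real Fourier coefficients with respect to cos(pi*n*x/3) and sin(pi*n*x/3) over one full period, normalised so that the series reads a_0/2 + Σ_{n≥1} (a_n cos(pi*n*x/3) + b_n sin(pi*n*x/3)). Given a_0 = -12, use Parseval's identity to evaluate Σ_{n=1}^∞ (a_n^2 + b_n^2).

Parseval: a_0^2/2 + Σ_{n≥1} (a_n^2+b_n^2) = 1/3 ∫_{-3}^{3} h(x)^2 dx = 1128/5.
Subtract a_0^2/2 = 72: Σ (a_n^2+b_n^2) = 768/5.

768/5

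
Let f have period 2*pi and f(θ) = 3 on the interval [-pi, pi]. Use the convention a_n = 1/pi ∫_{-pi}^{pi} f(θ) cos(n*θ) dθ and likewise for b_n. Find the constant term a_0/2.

3

a_0 = 1/pi ∫_{-pi}^{pi} f(θ) dθ = 1/pi · (6*pi) = 6.
So the constant term a_0/2 = 3.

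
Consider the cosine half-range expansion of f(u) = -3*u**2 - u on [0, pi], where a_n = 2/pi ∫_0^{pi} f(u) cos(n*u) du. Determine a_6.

a_6 = 2/pi ∫_0^{pi} (-3*u**2 - u) cos(6*u) du.
Integrating by parts twice (tabular method), an antiderivative of (-3*u**2 - u) cos(6*u) is -u**2*sin(6*u)/2 - u*sin(6*u)/6 - u*cos(6*u)/6 + sin(6*u)/36 - cos(6*u)/36; evaluating from 0 to pi: ∫_{0}^{pi} (-3*u**2 - u) cos(6*u) du = (-pi/6 - 1/36) - (-1/36) = -pi/6.
Hence a_6 = (2/pi)·(-pi/6) = -1/3.

-1/3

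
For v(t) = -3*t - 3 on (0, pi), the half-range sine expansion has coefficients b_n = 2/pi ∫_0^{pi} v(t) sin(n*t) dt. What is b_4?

3/2

b_4 = 2/pi ∫_0^{pi} (-3*t - 3) sin(4*t) dt.
Integrating by parts (boundary term plus one more integral), an antiderivative of (-3*t - 3) sin(4*t) is 3*t*cos(4*t)/4 - 3*sin(4*t)/16 + 3*cos(4*t)/4; evaluating from 0 to pi: ∫_{0}^{pi} (-3*t - 3) sin(4*t) dt = (3/4 + 3*pi/4) - (3/4) = 3*pi/4.
Hence b_4 = (2/pi)·(3*pi/4) = 3/2.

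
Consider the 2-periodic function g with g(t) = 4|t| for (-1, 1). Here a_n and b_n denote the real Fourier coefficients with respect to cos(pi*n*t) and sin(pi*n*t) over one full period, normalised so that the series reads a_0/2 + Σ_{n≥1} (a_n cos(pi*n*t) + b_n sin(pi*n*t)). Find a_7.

-16/(49*pi**2)

a_7 = ∫_{-1}^{1} g(t) cos(7*pi*t) dt.
g is even and cos(7*pi*t) is even, so the integrand is even and a_7 = 2 ∫_0^{1} g(t) cos(7*pi*t) dt.
Integrating by parts (boundary term plus one more integral), an antiderivative of (4*t) cos(7*pi*t) is 4*t*sin(7*pi*t)/(7*pi) + 4*cos(7*pi*t)/(49*pi**2); evaluating from 0 to 1: ∫_{0}^{1} (4*t) cos(7*pi*t) dt = (-4/(49*pi**2)) - (4/(49*pi**2)) = -8/(49*pi**2).
Hence a_7 = 2·(-8/(49*pi**2)) = -16/(49*pi**2).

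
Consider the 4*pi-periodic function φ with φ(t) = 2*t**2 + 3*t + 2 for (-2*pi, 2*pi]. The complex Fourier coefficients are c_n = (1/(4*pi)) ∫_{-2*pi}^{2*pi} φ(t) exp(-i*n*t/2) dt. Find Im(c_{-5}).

6/5

Since φ is real-valued, Im(c_{-5}) = -(1/(4*pi)) ∫_{-2*pi}^{2*pi} φ(t) sin(-5*t/2) dt = b_{5}/2.
Integrating by parts twice (tabular method), an antiderivative of (2*t**2 + 3*t + 2) sin(-5*t/2) is 4*t**2*cos(5*t/2)/5 - 16*t*sin(5*t/2)/25 + 6*t*cos(5*t/2)/5 - 12*sin(5*t/2)/25 + 68*cos(5*t/2)/125; evaluating from -2*pi to 2*pi: ∫_{-2*pi}^{2*pi} (2*t**2 + 3*t + 2) sin(-5*t/2) dt = (-16*pi**2/5 - 12*pi/5 - 68/125) - (-16*pi**2/5 - 68/125 + 12*pi/5) = -24*pi/5.
Hence Im(c_{-5}) = (-1/(4*pi))·(-24*pi/5) = 6/5.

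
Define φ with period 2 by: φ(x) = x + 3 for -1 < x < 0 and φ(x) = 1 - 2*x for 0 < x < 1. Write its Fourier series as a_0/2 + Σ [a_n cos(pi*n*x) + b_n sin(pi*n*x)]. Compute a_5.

a_5 = ∫_{-1}^{1} φ(x) cos(5*pi*x) dx.
Split the integral at the breakpoints.
Integrating by parts (boundary term plus one more integral), an antiderivative of (x + 3) cos(5*pi*x) is x*sin(5*pi*x)/(5*pi) + 3*sin(5*pi*x)/(5*pi) + cos(5*pi*x)/(25*pi**2); evaluating from -1 to 0: ∫_{-1}^{0} (x + 3) cos(5*pi*x) dx = (1/(25*pi**2)) - (-1/(25*pi**2)) = 2/(25*pi**2).
Integrating by parts (boundary term plus one more integral), an antiderivative of (1 - 2*x) cos(5*pi*x) is -2*x*sin(5*pi*x)/(5*pi) + sin(5*pi*x)/(5*pi) - 2*cos(5*pi*x)/(25*pi**2); evaluating from 0 to 1: ∫_{0}^{1} (1 - 2*x) cos(5*pi*x) dx = (2/(25*pi**2)) - (-2/(25*pi**2)) = 4/(25*pi**2).
Summing the pieces gives a_5 = 6/(25*pi**2).

6/(25*pi**2)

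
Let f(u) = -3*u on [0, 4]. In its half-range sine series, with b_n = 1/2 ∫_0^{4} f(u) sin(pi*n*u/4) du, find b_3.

b_3 = 1/2 ∫_0^{4} (-3*u) sin(3*pi*u/4) du.
Integrating by parts (boundary term plus one more integral), an antiderivative of (-3*u) sin(3*pi*u/4) is 4*u*cos(3*pi*u/4)/pi - 16*sin(3*pi*u/4)/(3*pi**2); evaluating from 0 to 4: ∫_{0}^{4} (-3*u) sin(3*pi*u/4) du = (-16/pi) - (0) = -16/pi.
Hence b_3 = (1/2)·(-16/pi) = -8/pi.

-8/pi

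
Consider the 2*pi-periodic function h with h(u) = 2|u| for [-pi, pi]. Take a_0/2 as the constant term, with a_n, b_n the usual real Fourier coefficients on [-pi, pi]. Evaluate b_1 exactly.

b_1 = 1/pi ∫_{-pi}^{pi} h(u) sin(u) du.
h is even and sin(u) is odd, so the integrand is odd over a symmetric interval and the integral vanishes.

0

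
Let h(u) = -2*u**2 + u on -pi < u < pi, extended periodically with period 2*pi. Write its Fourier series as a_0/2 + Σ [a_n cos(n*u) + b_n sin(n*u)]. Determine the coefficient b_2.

-1

b_2 = 1/pi ∫_{-pi}^{pi} h(u) sin(2*u) du.
Integrating by parts twice (tabular method), an antiderivative of (-2*u**2 + u) sin(2*u) is u**2*cos(2*u) - u*sin(2*u) - u*cos(2*u)/2 + sin(2*u)/4 - cos(2*u)/2; evaluating from -pi to pi: ∫_{-pi}^{pi} (-2*u**2 + u) sin(2*u) du = (-pi/2 - 1/2 + pi**2) - (-1/2 + pi/2 + pi**2) = -pi.
Hence b_2 = (1/pi)·(-pi) = -1.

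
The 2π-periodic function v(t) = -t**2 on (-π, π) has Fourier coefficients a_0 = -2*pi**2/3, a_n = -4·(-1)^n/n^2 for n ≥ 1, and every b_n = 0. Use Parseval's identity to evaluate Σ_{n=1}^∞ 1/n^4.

Parseval: a_0^2/2 + Σ a_n^2 = (1/π) ∫_{-π}^{π} v(t)^2 dt = 2*pi**4/5.
Subtract a_0^2/2 = 2*pi**4/9: Σ a_n^2 = 8*pi**4/45.
Since a_n^2 = 16/n^4, Σ 1/n^4 = pi**4/90.

pi**4/90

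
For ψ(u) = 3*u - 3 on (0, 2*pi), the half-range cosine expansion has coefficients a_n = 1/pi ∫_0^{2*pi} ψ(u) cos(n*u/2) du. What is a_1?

a_1 = 1/pi ∫_0^{2*pi} (3*u - 3) cos(u/2) du.
Integrating by parts (boundary term plus one more integral), an antiderivative of (3*u - 3) cos(u/2) is 6*u*sin(u/2) - 6*sin(u/2) + 12*cos(u/2); evaluating from 0 to 2*pi: ∫_{0}^{2*pi} (3*u - 3) cos(u/2) du = (-12) - (12) = -24.
Hence a_1 = (1/pi)·(-24) = -24/pi.

-24/pi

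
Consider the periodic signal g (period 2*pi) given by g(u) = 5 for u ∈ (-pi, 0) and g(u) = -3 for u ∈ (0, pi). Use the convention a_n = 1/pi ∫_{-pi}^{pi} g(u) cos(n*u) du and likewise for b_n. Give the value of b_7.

b_7 = 1/pi ∫_{-pi}^{pi} g(u) sin(7*u) du.
Split the integral at the breakpoints.
Directly, an antiderivative of (5) sin(7*u) is -5*cos(7*u)/7; evaluating from -pi to 0: ∫_{-pi}^{0} (5) sin(7*u) du = (-5/7) - (5/7) = -10/7.
Directly, an antiderivative of (-3) sin(7*u) is 3*cos(7*u)/7; evaluating from 0 to pi: ∫_{0}^{pi} (-3) sin(7*u) du = (-3/7) - (3/7) = -6/7.
Summing the pieces and multiplying by (1/pi) gives b_7 = -16/(7*pi).

-16/(7*pi)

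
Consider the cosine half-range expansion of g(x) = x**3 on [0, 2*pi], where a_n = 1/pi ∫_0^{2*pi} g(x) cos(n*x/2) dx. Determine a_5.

48*(4 - 25*pi**2)/(625*pi)

a_5 = 1/pi ∫_0^{2*pi} (x**3) cos(5*x/2) dx.
Integrating by parts three times (tabular method), an antiderivative of (x**3) cos(5*x/2) is 2*x**3*sin(5*x/2)/5 + 12*x**2*cos(5*x/2)/25 - 48*x*sin(5*x/2)/125 - 96*cos(5*x/2)/625; evaluating from 0 to 2*pi: ∫_{0}^{2*pi} (x**3) cos(5*x/2) dx = (96/625 - 48*pi**2/25) - (-96/625) = 192/625 - 48*pi**2/25.
Hence a_5 = (1/pi)·(192/625 - 48*pi**2/25) = 48*(4 - 25*pi**2)/(625*pi).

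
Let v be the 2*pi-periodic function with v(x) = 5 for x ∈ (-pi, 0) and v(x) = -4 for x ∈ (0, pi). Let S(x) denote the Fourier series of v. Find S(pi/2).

-4

v is continuous at x = pi/2 with value -4, so the series converges to -4 there.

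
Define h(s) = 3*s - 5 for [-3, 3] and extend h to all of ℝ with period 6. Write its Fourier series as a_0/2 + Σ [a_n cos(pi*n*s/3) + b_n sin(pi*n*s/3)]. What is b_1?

b_1 = 1/3 ∫_{-3}^{3} h(s) sin(pi*s/3) ds.
Integrating by parts (boundary term plus one more integral), an antiderivative of (3*s - 5) sin(pi*s/3) is -9*s*cos(pi*s/3)/pi + 27*sin(pi*s/3)/pi**2 + 15*cos(pi*s/3)/pi; evaluating from -3 to 3: ∫_{-3}^{3} (3*s - 5) sin(pi*s/3) ds = (12/pi) - (-42/pi) = 54/pi.
Hence b_1 = (1/3)·(54/pi) = 18/pi.

18/pi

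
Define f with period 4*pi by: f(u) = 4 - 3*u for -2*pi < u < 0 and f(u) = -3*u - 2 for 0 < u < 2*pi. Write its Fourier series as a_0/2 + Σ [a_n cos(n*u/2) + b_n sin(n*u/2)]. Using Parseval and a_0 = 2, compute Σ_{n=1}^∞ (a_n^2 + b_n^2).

Parseval: a_0^2/2 + Σ_{n≥1} (a_n^2+b_n^2) = (1/(2*pi)) ∫_{-2*pi}^{2*pi} f(u)^2 du = 20 + 36*pi + 24*pi**2.
Subtract a_0^2/2 = 2: Σ (a_n^2+b_n^2) = 18 + 36*pi + 24*pi**2.

18 + 36*pi + 24*pi**2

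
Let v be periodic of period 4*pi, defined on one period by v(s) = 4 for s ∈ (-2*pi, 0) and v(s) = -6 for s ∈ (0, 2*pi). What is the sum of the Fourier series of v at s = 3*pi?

4

s = 3*pi differs from s = -pi by 1 full period(s), and the series is 4*pi-periodic.
v is continuous at s = -pi with value 4, so the series converges to 4 there.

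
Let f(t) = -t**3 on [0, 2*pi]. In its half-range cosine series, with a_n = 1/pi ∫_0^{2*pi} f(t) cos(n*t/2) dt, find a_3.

16*(-4 + 9*pi**2)/(27*pi)

a_3 = 1/pi ∫_0^{2*pi} (-t**3) cos(3*t/2) dt.
Integrating by parts three times (tabular method), an antiderivative of (-t**3) cos(3*t/2) is -2*t**3*sin(3*t/2)/3 - 4*t**2*cos(3*t/2)/3 + 16*t*sin(3*t/2)/9 + 32*cos(3*t/2)/27; evaluating from 0 to 2*pi: ∫_{0}^{2*pi} (-t**3) cos(3*t/2) dt = (-32/27 + 16*pi**2/3) - (32/27) = -64/27 + 16*pi**2/3.
Hence a_3 = (1/pi)·(-64/27 + 16*pi**2/3) = 16*(-4 + 9*pi**2)/(27*pi).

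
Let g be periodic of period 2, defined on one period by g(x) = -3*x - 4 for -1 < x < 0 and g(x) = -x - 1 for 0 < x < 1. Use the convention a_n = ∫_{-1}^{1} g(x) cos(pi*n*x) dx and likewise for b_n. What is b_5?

b_5 = ∫_{-1}^{1} g(x) sin(5*pi*x) dx.
Split the integral at the breakpoints.
Integrating by parts (boundary term plus one more integral), an antiderivative of (-3*x - 4) sin(5*pi*x) is 3*x*cos(5*pi*x)/(5*pi) - 3*sin(5*pi*x)/(25*pi**2) + 4*cos(5*pi*x)/(5*pi); evaluating from -1 to 0: ∫_{-1}^{0} (-3*x - 4) sin(5*pi*x) dx = (4/(5*pi)) - (-1/(5*pi)) = 1/pi.
Integrating by parts (boundary term plus one more integral), an antiderivative of (-x - 1) sin(5*pi*x) is x*cos(5*pi*x)/(5*pi) - sin(5*pi*x)/(25*pi**2) + cos(5*pi*x)/(5*pi); evaluating from 0 to 1: ∫_{0}^{1} (-x - 1) sin(5*pi*x) dx = (-2/(5*pi)) - (1/(5*pi)) = -3/(5*pi).
Summing the pieces gives b_5 = 2/(5*pi).

2/(5*pi)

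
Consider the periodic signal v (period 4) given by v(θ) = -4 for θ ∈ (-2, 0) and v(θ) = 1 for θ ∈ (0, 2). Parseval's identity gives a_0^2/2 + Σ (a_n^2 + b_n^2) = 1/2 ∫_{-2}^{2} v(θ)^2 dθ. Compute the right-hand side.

17

1/2 ∫_{-2}^{2} v(θ)^2 dθ = 1/2 · (34) = 17.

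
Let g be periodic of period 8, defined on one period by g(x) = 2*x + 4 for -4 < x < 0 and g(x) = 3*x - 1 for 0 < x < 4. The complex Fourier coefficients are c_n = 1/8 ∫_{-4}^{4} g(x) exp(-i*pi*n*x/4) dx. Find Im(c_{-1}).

Since g is real-valued, Im(c_{-1}) = -1/8 ∫_{-4}^{4} g(x) sin(-pi*x/4) dx = b_{1}/2.
Split the integral at the breakpoints.
Integrating by parts (boundary term plus one more integral), an antiderivative of (2*x + 4) sin(-pi*x/4) is 8*x*cos(pi*x/4)/pi - 32*sin(pi*x/4)/pi**2 + 16*cos(pi*x/4)/pi; evaluating from -4 to 0: ∫_{-4}^{0} (2*x + 4) sin(-pi*x/4) dx = (16/pi) - (16/pi) = 0.
Integrating by parts (boundary term plus one more integral), an antiderivative of (3*x - 1) sin(-pi*x/4) is 12*x*cos(pi*x/4)/pi - 48*sin(pi*x/4)/pi**2 - 4*cos(pi*x/4)/pi; evaluating from 0 to 4: ∫_{0}^{4} (3*x - 1) sin(-pi*x/4) dx = (-44/pi) - (-4/pi) = -40/pi.
So ∫_{-4}^{4} g(x) sin(-pi*x/4) dx = -40/pi.
Hence Im(c_{-1}) = (-1/8)·(-40/pi) = 5/pi.

5/pi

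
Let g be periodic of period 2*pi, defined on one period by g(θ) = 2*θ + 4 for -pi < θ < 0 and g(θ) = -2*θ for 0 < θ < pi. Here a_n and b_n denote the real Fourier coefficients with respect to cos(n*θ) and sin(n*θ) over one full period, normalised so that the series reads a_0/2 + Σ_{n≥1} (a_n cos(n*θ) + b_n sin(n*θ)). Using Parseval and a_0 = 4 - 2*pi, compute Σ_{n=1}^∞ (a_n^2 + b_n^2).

2*pi**2/3 + 8

Parseval: a_0^2/2 + Σ_{n≥1} (a_n^2+b_n^2) = 1/pi ∫_{-pi}^{pi} g(θ)^2 dθ = -8*pi + 16 + 8*pi**2/3.
Subtract a_0^2/2 = 2*(2 - pi)**2: Σ (a_n^2+b_n^2) = 2*pi**2/3 + 8.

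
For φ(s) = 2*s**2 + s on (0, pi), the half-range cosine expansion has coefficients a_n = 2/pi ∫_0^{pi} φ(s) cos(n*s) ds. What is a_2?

a_2 = 2/pi ∫_0^{pi} (2*s**2 + s) cos(2*s) ds.
Integrating by parts twice (tabular method), an antiderivative of (2*s**2 + s) cos(2*s) is s**2*sin(2*s) + s*sin(2*s)/2 + s*cos(2*s) - sin(2*s)/2 + cos(2*s)/4; evaluating from 0 to pi: ∫_{0}^{pi} (2*s**2 + s) cos(2*s) ds = (1/4 + pi) - (1/4) = pi.
Hence a_2 = (2/pi)·(pi) = 2.

2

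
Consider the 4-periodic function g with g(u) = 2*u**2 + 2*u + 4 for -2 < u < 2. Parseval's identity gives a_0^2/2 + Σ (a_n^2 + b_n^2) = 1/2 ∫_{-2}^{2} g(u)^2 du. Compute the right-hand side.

1/2 ∫_{-2}^{2} g(u)^2 du = 1/2 · (3328/15) = 1664/15.

1664/15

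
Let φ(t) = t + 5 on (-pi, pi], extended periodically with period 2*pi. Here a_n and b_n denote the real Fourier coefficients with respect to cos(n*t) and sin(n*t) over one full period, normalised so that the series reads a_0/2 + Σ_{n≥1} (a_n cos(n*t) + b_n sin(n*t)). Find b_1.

b_1 = 1/pi ∫_{-pi}^{pi} φ(t) sin(t) dt.
Integrating by parts (boundary term plus one more integral), an antiderivative of (t + 5) sin(t) is -t*cos(t) + sin(t) - 5*cos(t); evaluating from -pi to pi: ∫_{-pi}^{pi} (t + 5) sin(t) dt = (pi + 5) - (5 - pi) = 2*pi.
Hence b_1 = (1/pi)·(2*pi) = 2.

2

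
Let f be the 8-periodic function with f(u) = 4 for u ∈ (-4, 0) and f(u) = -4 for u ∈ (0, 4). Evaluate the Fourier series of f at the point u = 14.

u = 14 differs from u = -2 by 2 full period(s), and the series is 8-periodic.
f is continuous at u = -2 with value 4, so the series converges to 4 there.

4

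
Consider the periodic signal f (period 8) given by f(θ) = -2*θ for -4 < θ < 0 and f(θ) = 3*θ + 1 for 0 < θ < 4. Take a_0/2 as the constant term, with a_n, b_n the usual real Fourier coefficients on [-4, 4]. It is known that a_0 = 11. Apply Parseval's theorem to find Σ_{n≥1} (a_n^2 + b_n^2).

Parseval: a_0^2/2 + Σ_{n≥1} (a_n^2+b_n^2) = 1/4 ∫_{-4}^{4} f(θ)^2 dθ = 247/3.
Subtract a_0^2/2 = 121/2: Σ (a_n^2+b_n^2) = 131/6.

131/6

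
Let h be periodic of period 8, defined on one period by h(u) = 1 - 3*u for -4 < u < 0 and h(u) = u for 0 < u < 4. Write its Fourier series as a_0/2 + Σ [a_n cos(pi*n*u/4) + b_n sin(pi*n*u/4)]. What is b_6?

4/(3*pi)

b_6 = 1/4 ∫_{-4}^{4} h(u) sin(3*pi*u/2) du.
Split the integral at the breakpoints.
Integrating by parts (boundary term plus one more integral), an antiderivative of (1 - 3*u) sin(3*pi*u/2) is 2*u*cos(3*pi*u/2)/pi - 4*sin(3*pi*u/2)/(3*pi**2) - 2*cos(3*pi*u/2)/(3*pi); evaluating from -4 to 0: ∫_{-4}^{0} (1 - 3*u) sin(3*pi*u/2) du = (-2/(3*pi)) - (-26/(3*pi)) = 8/pi.
Integrating by parts (boundary term plus one more integral), an antiderivative of (u) sin(3*pi*u/2) is -2*u*cos(3*pi*u/2)/(3*pi) + 4*sin(3*pi*u/2)/(9*pi**2); evaluating from 0 to 4: ∫_{0}^{4} (u) sin(3*pi*u/2) du = (-8/(3*pi)) - (0) = -8/(3*pi).
Summing the pieces and multiplying by (1/4) gives b_6 = 4/(3*pi).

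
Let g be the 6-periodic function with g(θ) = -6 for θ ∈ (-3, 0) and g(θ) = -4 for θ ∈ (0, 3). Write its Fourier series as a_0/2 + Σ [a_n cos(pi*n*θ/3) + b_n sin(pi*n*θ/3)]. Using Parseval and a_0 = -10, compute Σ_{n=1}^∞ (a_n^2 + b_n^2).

2

Parseval: a_0^2/2 + Σ_{n≥1} (a_n^2+b_n^2) = 1/3 ∫_{-3}^{3} g(θ)^2 dθ = 52.
Subtract a_0^2/2 = 50: Σ (a_n^2+b_n^2) = 2.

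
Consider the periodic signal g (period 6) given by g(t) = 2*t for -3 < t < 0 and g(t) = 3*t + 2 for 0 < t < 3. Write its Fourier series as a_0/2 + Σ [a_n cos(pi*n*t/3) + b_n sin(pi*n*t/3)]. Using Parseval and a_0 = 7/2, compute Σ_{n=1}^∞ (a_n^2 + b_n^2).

439/8

Parseval: a_0^2/2 + Σ_{n≥1} (a_n^2+b_n^2) = 1/3 ∫_{-3}^{3} g(t)^2 dt = 61.
Subtract a_0^2/2 = 49/8: Σ (a_n^2+b_n^2) = 439/8.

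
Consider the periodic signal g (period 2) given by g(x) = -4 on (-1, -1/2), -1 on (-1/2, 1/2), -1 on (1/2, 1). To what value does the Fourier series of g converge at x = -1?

-5/2

x = -1 differs from x = 1 by -1 full period(s), and the series is 2-periodic.
At x = 1 the one-sided limits are g(1^-) = -1 and g(1^+) = -4.
By Dirichlet's theorem the series converges to their average, [(-1) + (-4)]/2 = -5/2.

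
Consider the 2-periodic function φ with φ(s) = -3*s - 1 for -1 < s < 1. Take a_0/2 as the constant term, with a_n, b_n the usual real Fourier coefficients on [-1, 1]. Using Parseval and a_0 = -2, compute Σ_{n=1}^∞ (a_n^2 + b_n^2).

Parseval: a_0^2/2 + Σ_{n≥1} (a_n^2+b_n^2) = ∫_{-1}^{1} φ(s)^2 ds = 8.
Subtract a_0^2/2 = 2: Σ (a_n^2+b_n^2) = 6.

6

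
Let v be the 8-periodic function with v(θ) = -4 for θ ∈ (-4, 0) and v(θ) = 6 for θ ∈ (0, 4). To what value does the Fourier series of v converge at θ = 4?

At θ = 4 the one-sided limits are v(4^-) = 6 and v(4^+) = -4.
By Dirichlet's theorem the series converges to their average, [(6) + (-4)]/2 = 1.

1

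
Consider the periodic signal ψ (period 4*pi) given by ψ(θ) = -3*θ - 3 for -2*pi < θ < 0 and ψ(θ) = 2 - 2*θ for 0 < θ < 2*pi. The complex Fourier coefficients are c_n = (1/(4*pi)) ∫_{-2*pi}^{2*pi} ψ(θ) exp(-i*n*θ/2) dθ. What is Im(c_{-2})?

5/2

Since ψ is real-valued, Im(c_{-2}) = -(1/(4*pi)) ∫_{-2*pi}^{2*pi} ψ(θ) sin(-θ) dθ = b_{2}/2.
Split the integral at the breakpoints.
Integrating by parts (boundary term plus one more integral), an antiderivative of (-3*θ - 3) sin(-θ) is -3*θ*cos(θ) + 3*sin(θ) - 3*cos(θ); evaluating from -2*pi to 0: ∫_{-2*pi}^{0} (-3*θ - 3) sin(-θ) dθ = (-3) - (-3 + 6*pi) = -6*pi.
Integrating by parts (boundary term plus one more integral), an antiderivative of (2 - 2*θ) sin(-θ) is -2*θ*cos(θ) + 2*sin(θ) + 2*cos(θ); evaluating from 0 to 2*pi: ∫_{0}^{2*pi} (2 - 2*θ) sin(-θ) dθ = (2 - 4*pi) - (2) = -4*pi.
So ∫_{-2*pi}^{2*pi} ψ(θ) sin(-θ) dθ = -10*pi.
Hence Im(c_{-2}) = (-1/(4*pi))·(-10*pi) = 5/2.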